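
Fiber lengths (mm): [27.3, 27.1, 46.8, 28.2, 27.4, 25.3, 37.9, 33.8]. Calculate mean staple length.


Formula: Mean = sum of lengths / count
Sum = 27.3 + 27.1 + 46.8 + 28.2 + 27.4 + 25.3 + 37.9 + 33.8
Sum = 253.8 mm
Mean = 253.8 / 8 = 31.73 mm

31.73 mm


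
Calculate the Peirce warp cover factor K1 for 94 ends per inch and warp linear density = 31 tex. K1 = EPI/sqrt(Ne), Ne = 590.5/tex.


Formula: K1 = EPI / sqrt(Ne), with Ne = 590.5 / tex_warp
Step 1: Ne = 590.5 / 31 = 19.048
Step 2: sqrt(Ne) = sqrt(19.048) = 4.3644
Step 3: K1 = 94 / 4.3644 = 21.5

21.5


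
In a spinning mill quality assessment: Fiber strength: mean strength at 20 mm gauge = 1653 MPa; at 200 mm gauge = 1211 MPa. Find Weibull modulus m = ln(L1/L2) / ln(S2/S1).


Formula: m = ln(L1/L2) / ln(S2/S1)
Step 1: ln(L1/L2) = ln(20/200) = -2.30259
Step 2: S2/S1 = 1211/1653 = 0.73261
Step 3: ln(S2/S1) = ln(0.73261) = -0.31114
Step 4: m = -2.30259 / -0.31114 = 7.40

7.40 (Weibull m)


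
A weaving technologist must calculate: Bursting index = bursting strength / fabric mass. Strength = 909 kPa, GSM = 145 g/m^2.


Formula: Bursting Index = Bursting Strength / Fabric GSM
BI = 909 kPa / 145 g/m^2
BI = 6.269 kPa/(g/m^2)

6.269 kPa/(g/m^2)


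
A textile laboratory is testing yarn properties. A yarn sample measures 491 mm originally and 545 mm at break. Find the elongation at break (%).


Formula: Elongation (%) = ((L_break - L0) / L0) * 100
Step 1: Extension = 545 - 491 = 54 mm
Step 2: Elongation = (54 / 491) * 100
Step 3: Elongation = 0.10998 * 100 = 10.998% ≈ 11.0%

11.0%


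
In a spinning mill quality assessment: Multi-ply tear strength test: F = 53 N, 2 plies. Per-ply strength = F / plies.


Formula: Per-ply strength = Total force / Number of plies
Per-ply = 53 N / 2
Per-ply = 26.5 N

26.5 N


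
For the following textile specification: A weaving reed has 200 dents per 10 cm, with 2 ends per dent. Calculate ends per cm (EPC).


Formula: EPC = (dents per 10 cm * ends per dent) / 10
Step 1: Total ends per 10 cm = 200 * 2 = 400
Step 2: EPC = 400 / 10 = 40.0 ends/cm

40.0 ends/cm


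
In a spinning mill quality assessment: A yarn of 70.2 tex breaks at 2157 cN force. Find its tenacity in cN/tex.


Formula: Tenacity = Breaking force / Linear density
Tenacity = 2157 cN / 70.2 tex
Tenacity = 30.73 cN/tex

30.73 cN/tex


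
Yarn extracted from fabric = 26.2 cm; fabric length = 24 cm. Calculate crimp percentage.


Formula: Crimp% = ((L_yarn - L_fabric) / L_fabric) * 100
Step 1: Extension = 26.2 - 24 = 2.2 cm
Step 2: Crimp% = (2.2 / 24) * 100
Step 3: Crimp% = 0.091667 * 100 = 9.1667% ≈ 9.2%

9.2%


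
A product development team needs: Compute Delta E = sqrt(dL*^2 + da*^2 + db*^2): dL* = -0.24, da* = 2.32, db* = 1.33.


Formula: Delta E = sqrt(dL*^2 + da*^2 + db*^2)
Step 1: dL*^2 = (-0.24)^2 = 0.0576
Step 2: da*^2 = 2.32^2 = 5.3824
Step 3: db*^2 = 1.33^2 = 1.7689
Step 4: Sum = 0.0576 + 5.3824 + 1.7689 = 7.2089
Step 5: Delta E = sqrt(7.2089) = 2.68

2.68 Delta E


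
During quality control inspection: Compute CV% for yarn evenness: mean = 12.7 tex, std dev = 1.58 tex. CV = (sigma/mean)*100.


Formula: CV% = (standard deviation / mean) * 100
Step 1: Ratio = 1.58 / 12.7 = 0.124409
Step 2: CV% = 0.124409 * 100 = 12.4409% ≈ 12.4%

12.4%


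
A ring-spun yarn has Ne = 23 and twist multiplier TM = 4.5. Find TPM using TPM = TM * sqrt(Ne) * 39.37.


Formula: TPM = TM * sqrt(Ne) * 39.37
Step 1: sqrt(Ne) = sqrt(23) = 4.7958
Step 2: TM * sqrt(Ne) = 4.5 * 4.7958 = 21.5811
Step 3: TPM = 21.5811 * 39.37 = 850 twists/m

850 twists/m


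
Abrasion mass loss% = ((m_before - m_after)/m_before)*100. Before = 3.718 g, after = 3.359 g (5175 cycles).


Formula: Mass loss% = ((m_before - m_after) / m_before) * 100
Step 1: Mass loss = 3.718 - 3.359 = 0.359 g
Step 2: Ratio = 0.359 / 3.718 = 0.0965573
Step 3: Mass loss% = 0.0965573 * 100 = 9.65573% ≈ 9.66%

9.66%


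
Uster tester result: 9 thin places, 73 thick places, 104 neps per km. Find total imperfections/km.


Formula: Total = thin places + thick places + neps
Total = 9 + 73 + 104
Total = 186 imperfections/km

186 imperfections/km


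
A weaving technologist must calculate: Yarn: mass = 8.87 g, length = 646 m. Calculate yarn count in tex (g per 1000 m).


Formula: Tex = (mass_g / length_m) * 1000
Substituting: Tex = (8.87 / 646) * 1000
Intermediate: 8.87 / 646 = 0.01373065 g/m
Tex = 0.01373065 * 1000 = 13.73 tex

13.73 tex


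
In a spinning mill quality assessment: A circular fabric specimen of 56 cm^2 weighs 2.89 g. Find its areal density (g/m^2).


Formula: GSM = mass_g / area_m2
Step 1: Convert area: 56 cm^2 = 56 / 10000 = 0.0056 m^2
Step 2: GSM = 2.89 g / 0.0056 m^2 = 516.1 g/m^2

516.1 g/m^2


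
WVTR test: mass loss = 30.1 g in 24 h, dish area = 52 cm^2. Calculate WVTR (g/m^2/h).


Formula: WVTR = mass_loss / (area * time)
Step 1: Convert area: 52 cm^2 = 0.0052 m^2
Step 2: WVTR = 30.1 g / (0.0052 m^2 * 24 h)
Step 3: WVTR = 30.1 / 0.1248 = 241.2 g/m^2/h

241.2 g/m^2/h


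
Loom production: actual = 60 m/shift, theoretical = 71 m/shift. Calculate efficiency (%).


Formula: Efficiency% = (Actual output / Theoretical output) * 100
Efficiency% = (60 / 71) * 100
Efficiency% = 0.84507 * 100 = 84.507% ≈ 84.5%

84.5%


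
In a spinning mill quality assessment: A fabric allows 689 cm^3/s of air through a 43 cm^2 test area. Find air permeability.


Formula: Air Permeability = Airflow / Test Area
AP = 689 cm^3/s / 43 cm^2
AP = 16.0 cm^3/s/cm^2

16.0 cm^3/s/cm^2


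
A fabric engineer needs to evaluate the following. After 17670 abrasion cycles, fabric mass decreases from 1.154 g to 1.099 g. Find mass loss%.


Formula: Mass loss% = ((m_before - m_after) / m_before) * 100
Step 1: Mass loss = 1.154 - 1.099 = 0.055 g
Step 2: Ratio = 0.055 / 1.154 = 0.0476603
Step 3: Mass loss% = 0.0476603 * 100 = 4.76603% ≈ 4.77%

4.77%


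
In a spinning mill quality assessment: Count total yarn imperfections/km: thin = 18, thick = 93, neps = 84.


Formula: Total = thin places + thick places + neps
Total = 18 + 93 + 84
Total = 195 imperfections/km

195 imperfections/km


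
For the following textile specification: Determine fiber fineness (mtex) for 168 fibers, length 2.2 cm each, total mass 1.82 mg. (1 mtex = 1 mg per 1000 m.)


Formula: fineness (mtex) = mass (mg) / total length (km) = (mass_mg / total_length_m) * 1000
Step 1: Convert fiber length: 2.2 cm = 0.022 m
Step 2: Total fiber length = 168 * 0.022 = 3.696 m
Step 3: Linear density = 1.82 mg / 3.696 m = 0.4924 mg/m
Step 4: fineness = 0.4924 * 1000 = 492.4 mtex

492.4 mtex


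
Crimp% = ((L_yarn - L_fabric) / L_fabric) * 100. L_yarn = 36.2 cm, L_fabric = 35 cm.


Formula: Crimp% = ((L_yarn - L_fabric) / L_fabric) * 100
Step 1: Extension = 36.2 - 35 = 1.2 cm
Step 2: Crimp% = (1.2 / 35) * 100
Step 3: Crimp% = 0.034286 * 100 = 3.4286% ≈ 3.4%

3.4%


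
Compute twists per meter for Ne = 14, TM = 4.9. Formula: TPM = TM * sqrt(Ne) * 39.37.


Formula: TPM = TM * sqrt(Ne) * 39.37
Step 1: sqrt(Ne) = sqrt(14) = 3.7417
Step 2: TM * sqrt(Ne) = 4.9 * 3.7417 = 18.3343
Step 3: TPM = 18.3343 * 39.37 = 722 twists/m

722 twists/m


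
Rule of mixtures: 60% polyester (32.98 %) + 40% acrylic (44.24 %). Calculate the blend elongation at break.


Formula: Blend property = (fraction_A * property_A) + (fraction_B * property_B)
Step 1: Contribution A = 60/100 * 32.98 % = 19.788 %
Step 2: Contribution B = 40/100 * 44.24 % = 17.696 %
Step 3: Blend elongation at break = 19.788 + 17.696 = 37.484 %

37.484 %


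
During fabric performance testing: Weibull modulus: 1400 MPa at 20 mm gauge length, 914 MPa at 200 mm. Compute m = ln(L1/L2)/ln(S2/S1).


Formula: m = ln(L1/L2) / ln(S2/S1)
Step 1: ln(L1/L2) = ln(20/200) = -2.30259
Step 2: S2/S1 = 914/1400 = 0.65286
Step 3: ln(S2/S1) = ln(0.65286) = -0.42639
Step 4: m = -2.30259 / -0.42639 = 5.40

5.40 (Weibull m)


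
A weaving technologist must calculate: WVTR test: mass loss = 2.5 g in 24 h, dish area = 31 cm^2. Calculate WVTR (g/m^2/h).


Formula: WVTR = mass_loss / (area * time)
Step 1: Convert area: 31 cm^2 = 0.0031 m^2
Step 2: WVTR = 2.5 g / (0.0031 m^2 * 24 h)
Step 3: WVTR = 2.5 / 0.0744 = 33.6 g/m^2/h

33.6 g/m^2/h


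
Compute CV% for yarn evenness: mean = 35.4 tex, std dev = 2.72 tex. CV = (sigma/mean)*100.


Formula: CV% = (standard deviation / mean) * 100
Step 1: Ratio = 2.72 / 35.4 = 0.076836
Step 2: CV% = 0.076836 * 100 = 7.6836% ≈ 7.7%

7.7%


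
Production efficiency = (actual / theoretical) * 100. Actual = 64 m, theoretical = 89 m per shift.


Formula: Efficiency% = (Actual output / Theoretical output) * 100
Efficiency% = (64 / 89) * 100
Efficiency% = 0.719101 * 100 = 71.9101% ≈ 71.9%

71.9%


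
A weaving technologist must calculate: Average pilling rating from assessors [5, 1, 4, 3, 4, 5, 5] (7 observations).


Formula: Mean = sum / count
Sum = 5 + 1 + 4 + 3 + 4 + 5 + 5 = 27
Mean = 27 / 7 = 3.9

3.9


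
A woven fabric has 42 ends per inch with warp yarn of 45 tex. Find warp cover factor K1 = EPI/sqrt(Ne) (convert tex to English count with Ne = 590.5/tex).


Formula: K1 = EPI / sqrt(Ne), with Ne = 590.5 / tex_warp
Step 1: Ne = 590.5 / 45 = 13.122
Step 2: sqrt(Ne) = sqrt(13.122) = 3.6224
Step 3: K1 = 42 / 3.6224 = 11.6

11.6


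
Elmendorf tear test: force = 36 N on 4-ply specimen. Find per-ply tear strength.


Formula: Per-ply strength = Total force / Number of plies
Per-ply = 36 N / 4
Per-ply = 9 N

9 N


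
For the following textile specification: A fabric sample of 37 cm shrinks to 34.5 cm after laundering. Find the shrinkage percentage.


Formula: Shrinkage% = ((L_before - L_after) / L_before) * 100
Step 1: Shrinkage = 37 - 34.5 = 2.5 cm
Step 2: Shrinkage% = (2.5 / 37) * 100
Step 3: Shrinkage% = 0.067568 * 100 = 6.7568% ≈ 6.8%

6.8%


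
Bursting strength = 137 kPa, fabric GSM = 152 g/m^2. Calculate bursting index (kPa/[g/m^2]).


Formula: Bursting Index = Bursting Strength / Fabric GSM
BI = 137 kPa / 152 g/m^2
BI = 0.901 kPa/(g/m^2)

0.901 kPa/(g/m^2)


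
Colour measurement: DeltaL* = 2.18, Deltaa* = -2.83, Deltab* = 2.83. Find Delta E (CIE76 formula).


Formula: Delta E = sqrt(dL*^2 + da*^2 + db*^2)
Step 1: dL*^2 = 2.18^2 = 4.7524
Step 2: da*^2 = (-2.83)^2 = 8.0089
Step 3: db*^2 = 2.83^2 = 8.0089
Step 4: Sum = 4.7524 + 8.0089 + 8.0089 = 20.7702
Step 5: Delta E = sqrt(20.7702) = 4.56

4.56 Delta E


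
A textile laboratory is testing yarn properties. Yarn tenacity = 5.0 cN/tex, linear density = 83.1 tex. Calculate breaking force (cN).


Formula: Breaking force = Tenacity * Linear density
F = 5.0 cN/tex * 83.1 tex
F = 415.50 cN

415.50 cN


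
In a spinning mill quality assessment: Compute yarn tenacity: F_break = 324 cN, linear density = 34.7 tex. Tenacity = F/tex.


Formula: Tenacity = Breaking force / Linear density
Tenacity = 324 cN / 34.7 tex
Tenacity = 9.34 cN/tex

9.34 cN/tex


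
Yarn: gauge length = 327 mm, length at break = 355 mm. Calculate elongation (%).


Formula: Elongation (%) = ((L_break - L0) / L0) * 100
Step 1: Extension = 355 - 327 = 28 mm
Step 2: Elongation = (28 / 327) * 100
Step 3: Elongation = 0.085627 * 100 = 8.5627% ≈ 8.6%

8.6%


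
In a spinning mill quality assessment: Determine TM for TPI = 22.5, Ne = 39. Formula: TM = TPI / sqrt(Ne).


Formula: TM = TPI / sqrt(Ne)
Step 1: sqrt(Ne) = sqrt(39) = 6.245
Step 2: TM = 22.5 / 6.245 = 3.60

3.60 TM


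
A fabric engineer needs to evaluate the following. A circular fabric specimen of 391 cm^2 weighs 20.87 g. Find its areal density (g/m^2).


Formula: GSM = mass_g / area_m2
Step 1: Convert area: 391 cm^2 = 391 / 10000 = 0.0391 m^2
Step 2: GSM = 20.87 g / 0.0391 m^2 = 533.8 g/m^2

533.8 g/m^2


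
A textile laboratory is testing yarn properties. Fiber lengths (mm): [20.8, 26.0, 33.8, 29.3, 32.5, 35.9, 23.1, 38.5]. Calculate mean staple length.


Formula: Mean = sum of lengths / count
Sum = 20.8 + 26.0 + 33.8 + 29.3 + 32.5 + 35.9 + 23.1 + 38.5
Sum = 239.9 mm
Mean = 239.9 / 8 = 29.99 mm

29.99 mm


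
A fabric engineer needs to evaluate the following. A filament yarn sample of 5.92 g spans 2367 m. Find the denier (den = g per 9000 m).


Formula: den = (mass_g / length_m) * 9000
Substituting: den = (5.92 / 2367) * 9000
Intermediate: 5.92 / 2367 = 0.00250106 g/m
den = 0.00250106 * 9000 = 22.5 denier

22.5 denier


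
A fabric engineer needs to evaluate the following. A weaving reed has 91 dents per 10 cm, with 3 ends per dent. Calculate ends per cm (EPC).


Formula: EPC = (dents per 10 cm * ends per dent) / 10
Step 1: Total ends per 10 cm = 91 * 3 = 273
Step 2: EPC = 273 / 10 = 27.3 ends/cm

27.3 ends/cm


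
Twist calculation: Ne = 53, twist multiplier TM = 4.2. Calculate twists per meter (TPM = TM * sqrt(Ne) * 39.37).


Formula: TPM = TM * sqrt(Ne) * 39.37
Step 1: sqrt(Ne) = sqrt(53) = 7.2801
Step 2: TM * sqrt(Ne) = 4.2 * 7.2801 = 30.5764
Step 3: TPM = 30.5764 * 39.37 = 1204 twists/m

1204 twists/m


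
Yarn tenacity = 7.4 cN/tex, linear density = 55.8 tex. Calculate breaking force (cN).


Formula: Breaking force = Tenacity * Linear density
F = 7.4 cN/tex * 55.8 tex
F = 412.92 cN

412.92 cN


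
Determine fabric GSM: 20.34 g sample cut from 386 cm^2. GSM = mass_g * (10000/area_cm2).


Formula: GSM = mass_g / area_m2
Step 1: Convert area: 386 cm^2 = 386 / 10000 = 0.0386 m^2
Step 2: GSM = 20.34 g / 0.0386 m^2 = 526.9 g/m^2

526.9 g/m^2


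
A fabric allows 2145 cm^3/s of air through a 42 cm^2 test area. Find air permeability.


Formula: Air Permeability = Airflow / Test Area
AP = 2145 cm^3/s / 42 cm^2
AP = 51.1 cm^3/s/cm^2

51.1 cm^3/s/cm^2


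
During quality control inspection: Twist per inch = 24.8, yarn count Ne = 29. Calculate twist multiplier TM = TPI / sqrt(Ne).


Formula: TM = TPI / sqrt(Ne)
Step 1: sqrt(Ne) = sqrt(29) = 5.3852
Step 2: TM = 24.8 / 5.3852 = 4.61

4.61 TM


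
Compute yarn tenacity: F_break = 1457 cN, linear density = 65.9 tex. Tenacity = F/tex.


Formula: Tenacity = Breaking force / Linear density
Tenacity = 1457 cN / 65.9 tex
Tenacity = 22.11 cN/tex

22.11 cN/tex


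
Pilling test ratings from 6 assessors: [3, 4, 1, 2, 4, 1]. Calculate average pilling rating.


Formula: Mean = sum / count
Sum = 3 + 4 + 1 + 2 + 4 + 1 = 15
Mean = 15 / 6 = 2.5

2.5


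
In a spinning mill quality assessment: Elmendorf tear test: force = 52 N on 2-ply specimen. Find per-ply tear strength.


Formula: Per-ply strength = Total force / Number of plies
Per-ply = 52 N / 2
Per-ply = 26 N

26 N


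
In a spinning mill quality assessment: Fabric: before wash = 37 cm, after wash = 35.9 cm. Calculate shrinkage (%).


Formula: Shrinkage% = ((L_before - L_after) / L_before) * 100
Step 1: Shrinkage = 37 - 35.9 = 1.1 cm
Step 2: Shrinkage% = (1.1 / 37) * 100
Step 3: Shrinkage% = 0.02973 * 100 = 2.973% ≈ 3.0%

3.0%


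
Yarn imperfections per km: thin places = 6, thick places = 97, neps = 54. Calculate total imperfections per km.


Formula: Total = thin places + thick places + neps
Total = 6 + 97 + 54
Total = 157 imperfections/km

157 imperfections/km


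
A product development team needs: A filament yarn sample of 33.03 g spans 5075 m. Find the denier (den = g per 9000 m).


Formula: den = (mass_g / length_m) * 9000
Substituting: den = (33.03 / 5075) * 9000
Intermediate: 33.03 / 5075 = 0.00650837 g/m
den = 0.00650837 * 9000 = 58.6 denier

58.6 denier


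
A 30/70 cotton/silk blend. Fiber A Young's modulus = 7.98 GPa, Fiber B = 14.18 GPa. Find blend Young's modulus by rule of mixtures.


Formula: Blend property = (fraction_A * property_A) + (fraction_B * property_B)
Step 1: Contribution A = 30/100 * 7.98 GPa = 2.394 GPa
Step 2: Contribution B = 70/100 * 14.18 GPa = 9.926 GPa
Step 3: Blend Young's modulus = 2.394 + 9.926 = 12.32 GPa

12.32 GPa


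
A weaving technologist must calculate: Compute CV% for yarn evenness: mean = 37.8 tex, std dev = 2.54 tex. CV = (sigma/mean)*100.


Formula: CV% = (standard deviation / mean) * 100
Step 1: Ratio = 2.54 / 37.8 = 0.067196
Step 2: CV% = 0.067196 * 100 = 6.7196% ≈ 6.7%

6.7%


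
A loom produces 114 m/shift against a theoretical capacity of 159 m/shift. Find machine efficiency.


Formula: Efficiency% = (Actual output / Theoretical output) * 100
Efficiency% = (114 / 159) * 100
Efficiency% = 0.716981 * 100 = 71.6981% ≈ 71.7%

71.7%


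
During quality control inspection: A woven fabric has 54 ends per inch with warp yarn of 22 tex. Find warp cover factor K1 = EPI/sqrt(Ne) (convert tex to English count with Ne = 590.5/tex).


Formula: K1 = EPI / sqrt(Ne), with Ne = 590.5 / tex_warp
Step 1: Ne = 590.5 / 22 = 26.841
Step 2: sqrt(Ne) = sqrt(26.841) = 5.1808
Step 3: K1 = 54 / 5.1808 = 10.4

10.4


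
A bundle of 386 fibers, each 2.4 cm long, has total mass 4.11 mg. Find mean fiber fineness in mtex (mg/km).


Formula: fineness (mtex) = mass (mg) / total length (km) = (mass_mg / total_length_m) * 1000
Step 1: Convert fiber length: 2.4 cm = 0.024 m
Step 2: Total fiber length = 386 * 0.024 = 9.264 m
Step 3: Linear density = 4.11 mg / 9.264 m = 0.4437 mg/m
Step 4: fineness = 0.4437 * 1000 = 443.7 mtex

443.7 mtex


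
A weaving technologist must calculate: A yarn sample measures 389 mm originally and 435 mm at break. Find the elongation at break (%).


Formula: Elongation (%) = ((L_break - L0) / L0) * 100
Step 1: Extension = 435 - 389 = 46 mm
Step 2: Elongation = (46 / 389) * 100
Step 3: Elongation = 0.118252 * 100 = 11.8252% ≈ 11.8%

11.8%


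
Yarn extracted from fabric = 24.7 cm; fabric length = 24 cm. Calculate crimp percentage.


Formula: Crimp% = ((L_yarn - L_fabric) / L_fabric) * 100
Step 1: Extension = 24.7 - 24 = 0.7 cm
Step 2: Crimp% = (0.7 / 24) * 100
Step 3: Crimp% = 0.029167 * 100 = 2.9167% ≈ 2.9%

2.9%


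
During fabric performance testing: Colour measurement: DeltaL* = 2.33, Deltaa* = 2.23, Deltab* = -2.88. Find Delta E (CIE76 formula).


Formula: Delta E = sqrt(dL*^2 + da*^2 + db*^2)
Step 1: dL*^2 = 2.33^2 = 5.4289
Step 2: da*^2 = 2.23^2 = 4.9729
Step 3: db*^2 = (-2.88)^2 = 8.2944
Step 4: Sum = 5.4289 + 4.9729 + 8.2944 = 18.6962
Step 5: Delta E = sqrt(18.6962) = 4.32

4.32 Delta E


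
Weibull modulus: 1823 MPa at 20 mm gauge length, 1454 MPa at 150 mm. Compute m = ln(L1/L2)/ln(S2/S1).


Formula: m = ln(L1/L2) / ln(S2/S1)
Step 1: ln(L1/L2) = ln(20/150) = -2.01490
Step 2: S2/S1 = 1454/1823 = 0.79759
Step 3: ln(S2/S1) = ln(0.79759) = -0.22616
Step 4: m = -2.01490 / -0.22616 = 8.91

8.91 (Weibull m)


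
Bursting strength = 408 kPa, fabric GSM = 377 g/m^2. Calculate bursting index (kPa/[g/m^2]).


Formula: Bursting Index = Bursting Strength / Fabric GSM
BI = 408 kPa / 377 g/m^2
BI = 1.082 kPa/(g/m^2)

1.082 kPa/(g/m^2)


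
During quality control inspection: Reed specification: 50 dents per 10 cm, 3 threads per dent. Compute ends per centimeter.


Formula: EPC = (dents per 10 cm * ends per dent) / 10
Step 1: Total ends per 10 cm = 50 * 3 = 150
Step 2: EPC = 150 / 10 = 15.0 ends/cm

15.0 ends/cm


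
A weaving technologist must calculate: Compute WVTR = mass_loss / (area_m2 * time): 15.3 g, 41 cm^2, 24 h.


Formula: WVTR = mass_loss / (area * time)
Step 1: Convert area: 41 cm^2 = 0.0041 m^2
Step 2: WVTR = 15.3 g / (0.0041 m^2 * 24 h)
Step 3: WVTR = 15.3 / 0.0984 = 155.5 g/m^2/h

155.5 g/m^2/h


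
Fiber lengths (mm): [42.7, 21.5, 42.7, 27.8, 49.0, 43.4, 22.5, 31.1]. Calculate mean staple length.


Formula: Mean = sum of lengths / count
Sum = 42.7 + 21.5 + 42.7 + 27.8 + 49.0 + 43.4 + 22.5 + 31.1
Sum = 280.7 mm
Mean = 280.7 / 8 = 35.09 mm

35.09 mm


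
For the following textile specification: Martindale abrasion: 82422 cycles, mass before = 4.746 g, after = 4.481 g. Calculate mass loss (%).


Formula: Mass loss% = ((m_before - m_after) / m_before) * 100
Step 1: Mass loss = 4.746 - 4.481 = 0.265 g
Step 2: Ratio = 0.265 / 4.746 = 0.0558365
Step 3: Mass loss% = 0.0558365 * 100 = 5.58365% ≈ 5.58%

5.58%


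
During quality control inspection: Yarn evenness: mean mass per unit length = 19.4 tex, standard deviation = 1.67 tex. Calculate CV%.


Formula: CV% = (standard deviation / mean) * 100
Step 1: Ratio = 1.67 / 19.4 = 0.086082
Step 2: CV% = 0.086082 * 100 = 8.6082% ≈ 8.6%

8.6%


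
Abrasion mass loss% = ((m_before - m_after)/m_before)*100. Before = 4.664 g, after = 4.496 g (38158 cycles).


Formula: Mass loss% = ((m_before - m_after) / m_before) * 100
Step 1: Mass loss = 4.664 - 4.496 = 0.168 g
Step 2: Ratio = 0.168 / 4.664 = 0.0360206
Step 3: Mass loss% = 0.0360206 * 100 = 3.60206% ≈ 3.60%

3.60%


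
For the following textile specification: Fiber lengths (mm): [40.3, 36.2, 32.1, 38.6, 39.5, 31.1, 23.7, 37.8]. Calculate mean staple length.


Formula: Mean = sum of lengths / count
Sum = 40.3 + 36.2 + 32.1 + 38.6 + 39.5 + 31.1 + 23.7 + 37.8
Sum = 279.3 mm
Mean = 279.3 / 8 = 34.91 mm

34.91 mm


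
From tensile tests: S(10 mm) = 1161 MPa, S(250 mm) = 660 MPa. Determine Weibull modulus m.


Formula: m = ln(L1/L2) / ln(S2/S1)
Step 1: ln(L1/L2) = ln(10/250) = -3.21888
Step 2: S2/S1 = 660/1161 = 0.56848
Step 3: ln(S2/S1) = ln(0.56848) = -0.56479
Step 4: m = -3.21888 / -0.56479 = 5.70

5.70 (Weibull m)


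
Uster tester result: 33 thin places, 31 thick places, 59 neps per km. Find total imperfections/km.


Formula: Total = thin places + thick places + neps
Total = 33 + 31 + 59
Total = 123 imperfections/km

123 imperfections/km


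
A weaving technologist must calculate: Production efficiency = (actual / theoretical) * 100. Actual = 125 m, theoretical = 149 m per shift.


Formula: Efficiency% = (Actual output / Theoretical output) * 100
Efficiency% = (125 / 149) * 100
Efficiency% = 0.838926 * 100 = 83.8926% ≈ 83.9%

83.9%


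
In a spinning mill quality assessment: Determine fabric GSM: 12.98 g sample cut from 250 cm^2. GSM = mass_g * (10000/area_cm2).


Formula: GSM = mass_g / area_m2
Step 1: Convert area: 250 cm^2 = 250 / 10000 = 0.025 m^2
Step 2: GSM = 12.98 g / 0.025 m^2 = 519.2 g/m^2

519.2 g/m^2


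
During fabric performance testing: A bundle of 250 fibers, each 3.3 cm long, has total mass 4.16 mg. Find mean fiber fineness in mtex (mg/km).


Formula: fineness (mtex) = mass (mg) / total length (km) = (mass_mg / total_length_m) * 1000
Step 1: Convert fiber length: 3.3 cm = 0.033 m
Step 2: Total fiber length = 250 * 0.033 = 8.25 m
Step 3: Linear density = 4.16 mg / 8.25 m = 0.5042 mg/m
Step 4: fineness = 0.5042 * 1000 = 504.2 mtex

504.2 mtex


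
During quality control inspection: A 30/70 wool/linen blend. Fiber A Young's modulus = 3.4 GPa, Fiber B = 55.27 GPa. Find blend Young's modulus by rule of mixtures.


Formula: Blend property = (fraction_A * property_A) + (fraction_B * property_B)
Step 1: Contribution A = 30/100 * 3.4 GPa = 1.02 GPa
Step 2: Contribution B = 70/100 * 55.27 GPa = 38.689 GPa
Step 3: Blend Young's modulus = 1.02 + 38.689 = 39.709 GPa

39.709 GPa


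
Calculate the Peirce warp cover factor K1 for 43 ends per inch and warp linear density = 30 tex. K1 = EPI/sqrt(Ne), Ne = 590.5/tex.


Formula: K1 = EPI / sqrt(Ne), with Ne = 590.5 / tex_warp
Step 1: Ne = 590.5 / 30 = 19.683
Step 2: sqrt(Ne) = sqrt(19.683) = 4.4366
Step 3: K1 = 43 / 4.4366 = 9.7

9.7


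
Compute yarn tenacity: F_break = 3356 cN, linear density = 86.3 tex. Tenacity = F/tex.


Formula: Tenacity = Breaking force / Linear density
Tenacity = 3356 cN / 86.3 tex
Tenacity = 38.89 cN/tex

38.89 cN/tex


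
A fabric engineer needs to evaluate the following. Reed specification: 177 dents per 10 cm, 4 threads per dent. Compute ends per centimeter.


Formula: EPC = (dents per 10 cm * ends per dent) / 10
Step 1: Total ends per 10 cm = 177 * 4 = 708
Step 2: EPC = 708 / 10 = 70.8 ends/cm

70.8 ends/cm


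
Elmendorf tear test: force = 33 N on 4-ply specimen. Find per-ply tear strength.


Formula: Per-ply strength = Total force / Number of plies
Per-ply = 33 N / 4
Per-ply = 8.25 N

8.25 N


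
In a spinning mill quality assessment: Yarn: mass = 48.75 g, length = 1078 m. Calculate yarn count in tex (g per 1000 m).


Formula: Tex = (mass_g / length_m) * 1000
Substituting: Tex = (48.75 / 1078) * 1000
Intermediate: 48.75 / 1078 = 0.04522263 g/m
Tex = 0.04522263 * 1000 = 45.22 tex

45.22 tex


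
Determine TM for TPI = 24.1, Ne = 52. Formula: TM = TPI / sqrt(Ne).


Formula: TM = TPI / sqrt(Ne)
Step 1: sqrt(Ne) = sqrt(52) = 7.2111
Step 2: TM = 24.1 / 7.2111 = 3.34

3.34 TM


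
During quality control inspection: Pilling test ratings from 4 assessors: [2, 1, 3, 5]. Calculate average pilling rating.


Formula: Mean = sum / count
Sum = 2 + 1 + 3 + 5 = 11
Mean = 11 / 4 = 2.8

2.8


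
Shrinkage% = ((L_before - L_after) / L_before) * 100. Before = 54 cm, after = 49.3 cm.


Formula: Shrinkage% = ((L_before - L_after) / L_before) * 100
Step 1: Shrinkage = 54 - 49.3 = 4.7 cm
Step 2: Shrinkage% = (4.7 / 54) * 100
Step 3: Shrinkage% = 0.087037 * 100 = 8.7037% ≈ 8.7%

8.7%


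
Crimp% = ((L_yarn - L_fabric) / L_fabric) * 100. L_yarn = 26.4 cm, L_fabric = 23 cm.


Formula: Crimp% = ((L_yarn - L_fabric) / L_fabric) * 100
Step 1: Extension = 26.4 - 23 = 3.4 cm
Step 2: Crimp% = (3.4 / 23) * 100
Step 3: Crimp% = 0.147826 * 100 = 14.7826% ≈ 14.8%

14.8%


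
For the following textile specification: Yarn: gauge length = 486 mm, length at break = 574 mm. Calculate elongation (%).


Formula: Elongation (%) = ((L_break - L0) / L0) * 100
Step 1: Extension = 574 - 486 = 88 mm
Step 2: Elongation = (88 / 486) * 100
Step 3: Elongation = 0.18107 * 100 = 18.107% ≈ 18.1%

18.1%


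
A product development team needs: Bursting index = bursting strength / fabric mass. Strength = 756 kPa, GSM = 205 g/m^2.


Formula: Bursting Index = Bursting Strength / Fabric GSM
BI = 756 kPa / 205 g/m^2
BI = 3.688 kPa/(g/m^2)

3.688 kPa/(g/m^2)


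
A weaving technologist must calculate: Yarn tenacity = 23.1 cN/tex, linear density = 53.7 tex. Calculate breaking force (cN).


Formula: Breaking force = Tenacity * Linear density
F = 23.1 cN/tex * 53.7 tex
F = 1240.47 cN

1240.47 cN


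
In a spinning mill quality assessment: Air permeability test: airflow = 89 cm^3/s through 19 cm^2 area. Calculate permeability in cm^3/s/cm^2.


Formula: Air Permeability = Airflow / Test Area
AP = 89 cm^3/s / 19 cm^2
AP = 4.7 cm^3/s/cm^2

4.7 cm^3/s/cm^2


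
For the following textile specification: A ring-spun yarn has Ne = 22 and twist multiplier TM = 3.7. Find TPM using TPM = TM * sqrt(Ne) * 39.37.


Formula: TPM = TM * sqrt(Ne) * 39.37
Step 1: sqrt(Ne) = sqrt(22) = 4.6904
Step 2: TM * sqrt(Ne) = 3.7 * 4.6904 = 17.3545
Step 3: TPM = 17.3545 * 39.37 = 683 twists/m

683 twists/m


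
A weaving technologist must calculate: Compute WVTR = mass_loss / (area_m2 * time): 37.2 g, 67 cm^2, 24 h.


Formula: WVTR = mass_loss / (area * time)
Step 1: Convert area: 67 cm^2 = 0.0067 m^2
Step 2: WVTR = 37.2 g / (0.0067 m^2 * 24 h)
Step 3: WVTR = 37.2 / 0.1608 = 231.3 g/m^2/h

231.3 g/m^2/h


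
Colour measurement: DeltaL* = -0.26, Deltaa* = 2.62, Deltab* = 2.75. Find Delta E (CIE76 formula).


Formula: Delta E = sqrt(dL*^2 + da*^2 + db*^2)
Step 1: dL*^2 = (-0.26)^2 = 0.0676
Step 2: da*^2 = 2.62^2 = 6.8644
Step 3: db*^2 = 2.75^2 = 7.5625
Step 4: Sum = 0.0676 + 6.8644 + 7.5625 = 14.4945
Step 5: Delta E = sqrt(14.4945) = 3.81

3.81 Delta E


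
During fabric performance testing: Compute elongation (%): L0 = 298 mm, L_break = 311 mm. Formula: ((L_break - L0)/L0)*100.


Formula: Elongation (%) = ((L_break - L0) / L0) * 100
Step 1: Extension = 311 - 298 = 13 mm
Step 2: Elongation = (13 / 298) * 100
Step 3: Elongation = 0.043624 * 100 = 4.3624% ≈ 4.4%

4.4%


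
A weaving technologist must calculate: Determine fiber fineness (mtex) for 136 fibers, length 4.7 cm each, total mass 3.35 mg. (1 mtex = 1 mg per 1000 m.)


Formula: fineness (mtex) = mass (mg) / total length (km) = (mass_mg / total_length_m) * 1000
Step 1: Convert fiber length: 4.7 cm = 0.047 m
Step 2: Total fiber length = 136 * 0.047 = 6.392 m
Step 3: Linear density = 3.35 mg / 6.392 m = 0.5241 mg/m
Step 4: fineness = 0.5241 * 1000 = 524.1 mtex

524.1 mtex


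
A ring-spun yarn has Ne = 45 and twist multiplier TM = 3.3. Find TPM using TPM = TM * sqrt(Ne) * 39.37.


Formula: TPM = TM * sqrt(Ne) * 39.37
Step 1: sqrt(Ne) = sqrt(45) = 6.7082
Step 2: TM * sqrt(Ne) = 3.3 * 6.7082 = 22.1371
Step 3: TPM = 22.1371 * 39.37 = 872 twists/m

872 twists/m


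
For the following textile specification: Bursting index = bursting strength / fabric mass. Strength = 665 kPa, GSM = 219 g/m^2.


Formula: Bursting Index = Bursting Strength / Fabric GSM
BI = 665 kPa / 219 g/m^2
BI = 3.037 kPa/(g/m^2)

3.037 kPa/(g/m^2)


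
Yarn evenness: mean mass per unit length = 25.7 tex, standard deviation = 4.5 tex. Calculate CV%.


Formula: CV% = (standard deviation / mean) * 100
Step 1: Ratio = 4.5 / 25.7 = 0.175097
Step 2: CV% = 0.175097 * 100 = 17.5097% ≈ 17.5%

17.5%


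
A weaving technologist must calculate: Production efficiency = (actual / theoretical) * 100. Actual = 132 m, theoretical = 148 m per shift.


Formula: Efficiency% = (Actual output / Theoretical output) * 100
Efficiency% = (132 / 148) * 100
Efficiency% = 0.891892 * 100 = 89.1892% ≈ 89.2%

89.2%


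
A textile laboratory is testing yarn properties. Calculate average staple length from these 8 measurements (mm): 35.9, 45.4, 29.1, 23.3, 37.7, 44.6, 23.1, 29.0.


Formula: Mean = sum of lengths / count
Sum = 35.9 + 45.4 + 29.1 + 23.3 + 37.7 + 44.6 + 23.1 + 29.0
Sum = 268.1 mm
Mean = 268.1 / 8 = 33.51 mm

33.51 mm


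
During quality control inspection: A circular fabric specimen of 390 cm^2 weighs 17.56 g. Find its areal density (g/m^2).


Formula: GSM = mass_g / area_m2
Step 1: Convert area: 390 cm^2 = 390 / 10000 = 0.039 m^2
Step 2: GSM = 17.56 g / 0.039 m^2 = 450.3 g/m^2

450.3 g/m^2


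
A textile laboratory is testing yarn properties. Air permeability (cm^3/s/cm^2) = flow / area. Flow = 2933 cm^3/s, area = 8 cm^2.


Formula: Air Permeability = Airflow / Test Area
AP = 2933 cm^3/s / 8 cm^2
AP = 366.6 cm^3/s/cm^2

366.6 cm^3/s/cm^2


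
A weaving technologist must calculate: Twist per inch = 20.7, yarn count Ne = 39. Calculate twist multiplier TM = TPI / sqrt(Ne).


Formula: TM = TPI / sqrt(Ne)
Step 1: sqrt(Ne) = sqrt(39) = 6.245
Step 2: TM = 20.7 / 6.245 = 3.31

3.31 TM


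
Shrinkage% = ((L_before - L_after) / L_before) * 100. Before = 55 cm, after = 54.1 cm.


Formula: Shrinkage% = ((L_before - L_after) / L_before) * 100
Step 1: Shrinkage = 55 - 54.1 = 0.9 cm
Step 2: Shrinkage% = (0.9 / 55) * 100
Step 3: Shrinkage% = 0.016364 * 100 = 1.6364% ≈ 1.6%

1.6%


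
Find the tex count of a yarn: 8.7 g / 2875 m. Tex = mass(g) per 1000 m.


Formula: Tex = (mass_g / length_m) * 1000
Substituting: Tex = (8.7 / 2875) * 1000
Intermediate: 8.7 / 2875 = 0.00302609 g/m
Tex = 0.00302609 * 1000 = 3.03 tex

3.03 tex


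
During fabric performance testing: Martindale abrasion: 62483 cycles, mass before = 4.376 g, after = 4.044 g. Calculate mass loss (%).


Formula: Mass loss% = ((m_before - m_after) / m_before) * 100
Step 1: Mass loss = 4.376 - 4.044 = 0.332 g
Step 2: Ratio = 0.332 / 4.376 = 0.0758684
Step 3: Mass loss% = 0.0758684 * 100 = 7.58684% ≈ 7.59%

7.59%


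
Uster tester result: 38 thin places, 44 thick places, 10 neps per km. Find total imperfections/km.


Formula: Total = thin places + thick places + neps
Total = 38 + 44 + 10
Total = 92 imperfections/km

92 imperfections/km


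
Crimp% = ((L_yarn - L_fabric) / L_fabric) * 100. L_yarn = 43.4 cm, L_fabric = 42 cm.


Formula: Crimp% = ((L_yarn - L_fabric) / L_fabric) * 100
Step 1: Extension = 43.4 - 42 = 1.4 cm
Step 2: Crimp% = (1.4 / 42) * 100
Step 3: Crimp% = 0.033333 * 100 = 3.3333% ≈ 3.3%

3.3%


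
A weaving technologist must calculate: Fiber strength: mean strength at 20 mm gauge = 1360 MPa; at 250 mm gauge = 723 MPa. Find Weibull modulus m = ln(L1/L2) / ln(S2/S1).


Formula: m = ln(L1/L2) / ln(S2/S1)
Step 1: ln(L1/L2) = ln(20/250) = -2.52573
Step 2: S2/S1 = 723/1360 = 0.53162
Step 3: ln(S2/S1) = ln(0.53162) = -0.63183
Step 4: m = -2.52573 / -0.63183 = 4.00

4.00 (Weibull m)


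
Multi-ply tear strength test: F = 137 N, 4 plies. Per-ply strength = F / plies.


Formula: Per-ply strength = Total force / Number of plies
Per-ply = 137 N / 4
Per-ply = 34.25 N

34.25 N


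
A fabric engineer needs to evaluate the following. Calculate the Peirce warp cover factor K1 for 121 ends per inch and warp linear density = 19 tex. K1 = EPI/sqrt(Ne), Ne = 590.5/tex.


Formula: K1 = EPI / sqrt(Ne), with Ne = 590.5 / tex_warp
Step 1: Ne = 590.5 / 19 = 31.079
Step 2: sqrt(Ne) = sqrt(31.079) = 5.5749
Step 3: K1 = 121 / 5.5749 = 21.7

21.7


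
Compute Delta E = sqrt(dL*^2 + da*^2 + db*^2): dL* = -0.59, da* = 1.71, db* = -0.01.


Formula: Delta E = sqrt(dL*^2 + da*^2 + db*^2)
Step 1: dL*^2 = (-0.59)^2 = 0.3481
Step 2: da*^2 = 1.71^2 = 2.9241
Step 3: db*^2 = (-0.01)^2 = 0.0001
Step 4: Sum = 0.3481 + 2.9241 + 0.0001 = 3.2723
Step 5: Delta E = sqrt(3.2723) = 1.81

1.81 Delta E


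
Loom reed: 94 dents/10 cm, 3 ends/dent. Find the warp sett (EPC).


Formula: EPC = (dents per 10 cm * ends per dent) / 10
Step 1: Total ends per 10 cm = 94 * 3 = 282
Step 2: EPC = 282 / 10 = 28.2 ends/cm

28.2 ends/cm


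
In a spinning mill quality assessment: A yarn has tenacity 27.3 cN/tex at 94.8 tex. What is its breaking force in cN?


Formula: Breaking force = Tenacity * Linear density
F = 27.3 cN/tex * 94.8 tex
F = 2588.04 cN

2588.04 cN


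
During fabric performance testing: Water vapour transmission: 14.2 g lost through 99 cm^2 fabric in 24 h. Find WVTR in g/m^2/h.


Formula: WVTR = mass_loss / (area * time)
Step 1: Convert area: 99 cm^2 = 0.0099 m^2
Step 2: WVTR = 14.2 g / (0.0099 m^2 * 24 h)
Step 3: WVTR = 14.2 / 0.2376 = 59.8 g/m^2/h

59.8 g/m^2/h


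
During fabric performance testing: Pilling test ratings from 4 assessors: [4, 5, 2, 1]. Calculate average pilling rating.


Formula: Mean = sum / count
Sum = 4 + 5 + 2 + 1 = 12
Mean = 12 / 4 = 3.0

3.0


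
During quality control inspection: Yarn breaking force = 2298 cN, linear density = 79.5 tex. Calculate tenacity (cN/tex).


Formula: Tenacity = Breaking force / Linear density
Tenacity = 2298 cN / 79.5 tex
Tenacity = 28.91 cN/tex

28.91 cN/tex


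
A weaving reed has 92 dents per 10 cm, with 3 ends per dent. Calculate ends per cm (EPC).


Formula: EPC = (dents per 10 cm * ends per dent) / 10
Step 1: Total ends per 10 cm = 92 * 3 = 276
Step 2: EPC = 276 / 10 = 27.6 ends/cm

27.6 ends/cm


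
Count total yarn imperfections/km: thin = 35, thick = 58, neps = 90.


Formula: Total = thin places + thick places + neps
Total = 35 + 58 + 90
Total = 183 imperfections/km

183 imperfections/km


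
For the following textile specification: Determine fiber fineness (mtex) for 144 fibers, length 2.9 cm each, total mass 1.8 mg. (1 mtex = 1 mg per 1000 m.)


Formula: fineness (mtex) = mass (mg) / total length (km) = (mass_mg / total_length_m) * 1000
Step 1: Convert fiber length: 2.9 cm = 0.029 m
Step 2: Total fiber length = 144 * 0.029 = 4.176 m
Step 3: Linear density = 1.8 mg / 4.176 m = 0.4310 mg/m
Step 4: fineness = 0.4310 * 1000 = 431.0 mtex

431.0 mtex


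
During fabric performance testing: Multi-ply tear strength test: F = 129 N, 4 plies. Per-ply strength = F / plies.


Formula: Per-ply strength = Total force / Number of plies
Per-ply = 129 N / 4
Per-ply = 32.25 N

32.25 N


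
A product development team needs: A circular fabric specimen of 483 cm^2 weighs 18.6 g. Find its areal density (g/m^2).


Formula: GSM = mass_g / area_m2
Step 1: Convert area: 483 cm^2 = 483 / 10000 = 0.0483 m^2
Step 2: GSM = 18.6 g / 0.0483 m^2 = 385.1 g/m^2

385.1 g/m^2


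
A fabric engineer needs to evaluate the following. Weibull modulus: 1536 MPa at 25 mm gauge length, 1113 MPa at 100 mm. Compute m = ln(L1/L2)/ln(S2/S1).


Formula: m = ln(L1/L2) / ln(S2/S1)
Step 1: ln(L1/L2) = ln(25/100) = -1.38629
Step 2: S2/S1 = 1113/1536 = 0.72461
Step 3: ln(S2/S1) = ln(0.72461) = -0.32212
Step 4: m = -1.38629 / -0.32212 = 4.30

4.30 (Weibull m)


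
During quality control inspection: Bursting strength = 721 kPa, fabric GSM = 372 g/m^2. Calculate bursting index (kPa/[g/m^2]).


Formula: Bursting Index = Bursting Strength / Fabric GSM
BI = 721 kPa / 372 g/m^2
BI = 1.938 kPa/(g/m^2)

1.938 kPa/(g/m^2)


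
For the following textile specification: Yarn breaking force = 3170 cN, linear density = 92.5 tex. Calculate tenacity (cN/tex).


Formula: Tenacity = Breaking force / Linear density
Tenacity = 3170 cN / 92.5 tex
Tenacity = 34.27 cN/tex

34.27 cN/tex


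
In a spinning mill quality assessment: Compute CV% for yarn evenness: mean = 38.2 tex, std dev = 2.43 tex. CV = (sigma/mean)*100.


Formula: CV% = (standard deviation / mean) * 100
Step 1: Ratio = 2.43 / 38.2 = 0.063613
Step 2: CV% = 0.063613 * 100 = 6.3613% ≈ 6.4%

6.4%


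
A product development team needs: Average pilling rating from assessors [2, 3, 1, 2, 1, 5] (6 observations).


Formula: Mean = sum / count
Sum = 2 + 3 + 1 + 2 + 1 + 5 = 14
Mean = 14 / 6 = 2.3

2.3


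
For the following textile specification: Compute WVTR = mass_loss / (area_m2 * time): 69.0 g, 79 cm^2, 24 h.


Formula: WVTR = mass_loss / (area * time)
Step 1: Convert area: 79 cm^2 = 0.0079 m^2
Step 2: WVTR = 69.0 g / (0.0079 m^2 * 24 h)
Step 3: WVTR = 69.0 / 0.1896 = 363.9 g/m^2/h

363.9 g/m^2/h


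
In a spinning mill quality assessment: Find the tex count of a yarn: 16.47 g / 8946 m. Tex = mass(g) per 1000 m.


Formula: Tex = (mass_g / length_m) * 1000
Substituting: Tex = (16.47 / 8946) * 1000
Intermediate: 16.47 / 8946 = 0.00184105 g/m
Tex = 0.00184105 * 1000 = 1.84 tex

1.84 tex


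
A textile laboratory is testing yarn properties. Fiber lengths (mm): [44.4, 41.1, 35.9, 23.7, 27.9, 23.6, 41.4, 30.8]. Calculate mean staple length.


Formula: Mean = sum of lengths / count
Sum = 44.4 + 41.1 + 35.9 + 23.7 + 27.9 + 23.6 + 41.4 + 30.8
Sum = 268.8 mm
Mean = 268.8 / 8 = 33.60 mm

33.60 mm


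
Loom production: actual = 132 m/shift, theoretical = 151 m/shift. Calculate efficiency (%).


Formula: Efficiency% = (Actual output / Theoretical output) * 100
Efficiency% = (132 / 151) * 100
Efficiency% = 0.874172 * 100 = 87.4172% ≈ 87.4%

87.4%


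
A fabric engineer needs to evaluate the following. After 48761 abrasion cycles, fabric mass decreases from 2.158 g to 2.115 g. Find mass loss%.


Formula: Mass loss% = ((m_before - m_after) / m_before) * 100
Step 1: Mass loss = 2.158 - 2.115 = 0.043 g
Step 2: Ratio = 0.043 / 2.158 = 0.0199259
Step 3: Mass loss% = 0.0199259 * 100 = 1.99259% ≈ 1.99%

1.99%


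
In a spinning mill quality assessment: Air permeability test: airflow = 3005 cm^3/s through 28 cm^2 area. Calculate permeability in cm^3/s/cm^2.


Formula: Air Permeability = Airflow / Test Area
AP = 3005 cm^3/s / 28 cm^2
AP = 107.3 cm^3/s/cm^2

107.3 cm^3/s/cm^2


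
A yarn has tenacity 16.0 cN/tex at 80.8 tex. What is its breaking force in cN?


Formula: Breaking force = Tenacity * Linear density
F = 16.0 cN/tex * 80.8 tex
F = 1292.80 cN

1292.80 cN


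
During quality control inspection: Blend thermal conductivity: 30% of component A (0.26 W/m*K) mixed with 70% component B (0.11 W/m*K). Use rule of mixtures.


Formula: Blend property = (fraction_A * property_A) + (fraction_B * property_B)
Step 1: Contribution A = 30/100 * 0.26 W/m*K = 0.078 W/m*K
Step 2: Contribution B = 70/100 * 0.11 W/m*K = 0.077 W/m*K
Step 3: Blend thermal conductivity = 0.078 + 0.077 = 0.155 W/m*K

0.155 W/m*K


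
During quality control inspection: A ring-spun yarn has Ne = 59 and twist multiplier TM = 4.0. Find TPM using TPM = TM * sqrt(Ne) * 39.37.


Formula: TPM = TM * sqrt(Ne) * 39.37
Step 1: sqrt(Ne) = sqrt(59) = 7.6811
Step 2: TM * sqrt(Ne) = 4.0 * 7.6811 = 30.7244
Step 3: TPM = 30.7244 * 39.37 = 1210 twists/m

1210 twists/m
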